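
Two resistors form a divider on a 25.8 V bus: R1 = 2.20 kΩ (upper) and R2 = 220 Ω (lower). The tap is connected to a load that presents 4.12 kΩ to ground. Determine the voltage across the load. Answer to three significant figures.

V_out ≈ 2.24 V

The load sits in parallel with R2: R2‖R_L = (220 × 4120) / (220 + 4120) = 208.8 Ω.
V_out = 25.8 × 208.8 / (2200 + 208.8) = 25.8 × 208.8/2409 = 2.24 V.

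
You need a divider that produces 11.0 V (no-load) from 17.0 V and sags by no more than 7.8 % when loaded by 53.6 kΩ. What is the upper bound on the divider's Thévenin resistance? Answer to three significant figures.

Loading drop = R_th/(R_th + R_L) ≤ 0.0780, so R_th ≤ R_L · ε/(1−ε) = 53.6 kΩ × 0.0780/0.9220 = 4.53 kΩ.
(Any R1, R2 with R2/(R1+R2) = 0.647 and R1‖R2 ≤ 4.53 kΩ will meet the spec.)

R_th ≤ 4.53 kΩ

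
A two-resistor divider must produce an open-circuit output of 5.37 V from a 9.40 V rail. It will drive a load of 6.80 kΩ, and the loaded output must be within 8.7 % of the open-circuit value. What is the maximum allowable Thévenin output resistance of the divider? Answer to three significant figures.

Loading drop = R_th/(R_th + R_L) ≤ 0.0870, so R_th ≤ R_L · ε/(1−ε) = 6.80 kΩ × 0.0870/0.9130 = 648 Ω.

R_th ≤ 648 Ω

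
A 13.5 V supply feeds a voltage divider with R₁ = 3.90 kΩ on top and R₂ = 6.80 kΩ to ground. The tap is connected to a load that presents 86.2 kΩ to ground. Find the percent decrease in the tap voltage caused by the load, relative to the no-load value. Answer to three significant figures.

2.79 %

The divider's output (Thévenin) resistance is R₁‖R₂ = 2.479 kΩ.
Fractional drop under load = R_th/(R_th + R_L) = 2.479 / (2.479 + 86.2) = 0.02795.
So the output falls by 2.79 %.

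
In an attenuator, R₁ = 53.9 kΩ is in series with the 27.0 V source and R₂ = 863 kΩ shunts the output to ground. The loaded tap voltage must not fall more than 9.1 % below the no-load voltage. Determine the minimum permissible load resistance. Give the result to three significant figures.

Output resistance R_th = R₁‖R₂ = (53.9 × 863)/916.9 = 50.73 kΩ.
The fractional drop is R_th/(R_th + R_L); requiring this ≤ 0.0910 gives R_L ≥ R_th(1/0.0910 − 1) = 50.73 × 9.989 = 507 kΩ.

R_L(min) ≈ 507 kΩ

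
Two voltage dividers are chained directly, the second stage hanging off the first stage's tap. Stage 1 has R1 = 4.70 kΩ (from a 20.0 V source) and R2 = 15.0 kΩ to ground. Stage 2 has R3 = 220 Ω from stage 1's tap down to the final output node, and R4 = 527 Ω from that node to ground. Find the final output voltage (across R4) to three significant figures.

Stage 2 presents R3+R4 = 747.0 Ω as a load on stage 1's tap.
Stage 1's lower leg becomes R2‖(R3+R4) = 711.6 Ω, so V_mid = 20.0 × 711.6/5412 = 2.630 V.
Stage 2 is itself unloaded: V_out = V_mid × R4/(R3+R4) = 2.630 × 527/747.0 = 1.86 V.

V_out ≈ 1.86 V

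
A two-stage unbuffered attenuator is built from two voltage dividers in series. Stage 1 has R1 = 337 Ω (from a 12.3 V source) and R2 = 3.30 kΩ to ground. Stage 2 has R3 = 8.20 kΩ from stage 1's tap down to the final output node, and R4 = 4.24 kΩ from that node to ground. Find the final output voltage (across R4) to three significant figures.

Stage 2 presents R3+R4 = 12440 Ω as a load on stage 1's tap.
Stage 1's lower leg becomes R2‖(R3+R4) = 2608 Ω, so V_mid = 12.3 × 2608/2945 = 10.89 V.
Stage 2 is itself unloaded: V_out = V_mid × R4/(R3+R4) = 10.89 × 4240/12440 = 3.71 V.

V_out ≈ 3.71 V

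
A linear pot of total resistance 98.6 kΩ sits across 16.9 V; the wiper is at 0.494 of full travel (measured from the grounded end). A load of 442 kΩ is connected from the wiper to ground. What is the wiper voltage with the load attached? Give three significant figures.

The wiper splits the pot into (1−α)R = 49.89 kΩ above and αR = 48.71 kΩ below.
Lower section ‖ load = 43.87 kΩ.
V_wiper = 16.9 × 43.87/(49.89 + 43.87) = 7.91 V.

V ≈ 7.91 V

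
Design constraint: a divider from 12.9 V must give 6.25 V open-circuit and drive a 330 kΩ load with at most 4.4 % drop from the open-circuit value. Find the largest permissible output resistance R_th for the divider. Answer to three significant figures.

R_th ≤ 15.2 kΩ

Loading drop = R_th/(R_th + R_L) ≤ 0.0440, so R_th ≤ R_L · ε/(1−ε) = 330 kΩ × 0.0440/0.9560 = 15.2 kΩ.
(Any R1, R2 with R2/(R1+R2) = 0.484 and R1‖R2 ≤ 15.2 kΩ will meet the spec.)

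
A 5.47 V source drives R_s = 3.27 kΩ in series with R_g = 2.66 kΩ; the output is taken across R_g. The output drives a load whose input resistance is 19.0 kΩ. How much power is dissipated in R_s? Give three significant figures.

P ≈ 3.12 mW

Total resistance from the source is R_s + (R_g‖R_L) = 5.603 kΩ, so I = 5.47/5.603 kΩ = 0.9762 mA.
P = I²·R_s = (0.9762 mA)² × 3.27 kΩ = 3.12 mW.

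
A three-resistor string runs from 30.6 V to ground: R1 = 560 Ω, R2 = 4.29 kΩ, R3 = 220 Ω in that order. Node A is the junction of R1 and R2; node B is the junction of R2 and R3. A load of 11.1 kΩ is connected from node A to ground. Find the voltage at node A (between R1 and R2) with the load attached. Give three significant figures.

Below node A the series string R2+R3 = 4510 Ω sits in parallel with the 11100 Ω load: 3207 Ω.
V_A = 30.6 × 3207/(560 + 3207) = 26.1 V.

V ≈ 26.1 V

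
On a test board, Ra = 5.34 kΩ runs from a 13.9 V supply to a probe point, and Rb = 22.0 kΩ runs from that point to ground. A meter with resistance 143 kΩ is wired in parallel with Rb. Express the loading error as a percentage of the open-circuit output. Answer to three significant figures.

The divider's output (Thévenin) resistance is Ra‖Rb = 4.297 kΩ.
Fractional drop under load = R_th/(R_th + R_L) = 4.297 / (4.297 + 143) = 0.02917.
So the output falls by 2.92 %.

2.92 %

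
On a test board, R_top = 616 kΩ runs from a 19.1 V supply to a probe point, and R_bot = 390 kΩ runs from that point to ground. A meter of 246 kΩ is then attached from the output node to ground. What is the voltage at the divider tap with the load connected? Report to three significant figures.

The load sits in parallel with R_bot: R_bot‖R_L = (390 × 246) / (390 + 246) = 150.8 kΩ.
V_out = 19.1 × 150.8 / (616 + 150.8) = 19.1 × 150.8/766.8 = 3.76 V.

V_out ≈ 3.76 V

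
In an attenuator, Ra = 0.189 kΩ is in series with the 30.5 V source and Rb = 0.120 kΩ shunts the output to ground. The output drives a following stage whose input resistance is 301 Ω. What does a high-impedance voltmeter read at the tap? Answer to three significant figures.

V_out ≈ 9.52 V

The load sits in parallel with Rb: Rb‖R_L = (120 × 301) / (120 + 301) = 85.80 Ω.
V_out = 30.5 × 85.80 / (189 + 85.80) = 30.5 × 85.80/274.8 = 9.52 V.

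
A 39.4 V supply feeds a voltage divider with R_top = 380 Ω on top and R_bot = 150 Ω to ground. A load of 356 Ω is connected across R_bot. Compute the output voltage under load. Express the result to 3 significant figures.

The load sits in parallel with R_bot: R_bot‖R_L = (150 × 356) / (150 + 356) = 105.5 Ω.
V_out = 39.4 × 105.5 / (380 + 105.5) = 39.4 × 105.5/485.5 = 8.56 V.

V_out ≈ 8.56 V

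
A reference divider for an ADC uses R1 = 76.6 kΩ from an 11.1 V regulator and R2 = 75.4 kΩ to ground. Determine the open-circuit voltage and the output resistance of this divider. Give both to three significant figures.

V_th is the open-circuit tap voltage: 11.1 × 75.4/(76.6 + 75.4) = 5.51 V.
With the supply zeroed, R1 and R2 appear in parallel from the tap: R_th = R1‖R2 = (76.6 × 75.4)/152.0 = 38.0 kΩ.

V_th = 5.51 V, R_th = 38.0 kΩ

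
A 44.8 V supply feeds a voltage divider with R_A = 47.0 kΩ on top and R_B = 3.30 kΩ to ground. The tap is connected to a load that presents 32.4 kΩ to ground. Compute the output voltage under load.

The load sits in parallel with R_B: R_B‖R_L = (3.30 × 32.4) / (3.30 + 32.4) = 2.995 kΩ.
V_out = 44.8 × 2.995 / (47.0 + 2.995) = 44.8 × 2.995/49.99 = 2.68 V.
(Unloaded it would have been 2.94 V.)

V_out ≈ 2.68 V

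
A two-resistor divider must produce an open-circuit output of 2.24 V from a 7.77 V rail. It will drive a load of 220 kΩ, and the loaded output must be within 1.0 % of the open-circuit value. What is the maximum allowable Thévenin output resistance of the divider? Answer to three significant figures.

Loading drop = R_th/(R_th + R_L) ≤ 0.0100, so R_th ≤ R_L · ε/(1−ε) = 220 kΩ × 0.0100/0.9900 = 2.22 kΩ.

R_th ≤ 2.22 kΩ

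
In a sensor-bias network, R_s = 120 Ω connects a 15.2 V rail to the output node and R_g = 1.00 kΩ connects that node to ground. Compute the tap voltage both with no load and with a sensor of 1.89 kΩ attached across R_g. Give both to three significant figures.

Unloaded: 13.6 V; loaded: 12.8 V

Open-circuit: V = 15.2 × 1000/(120 + 1000) = 13.6 V.
With the load, R_g becomes R_g‖R_L = 654.0 Ω, so V = 15.2 × 654.0/774.0 = 12.8 V.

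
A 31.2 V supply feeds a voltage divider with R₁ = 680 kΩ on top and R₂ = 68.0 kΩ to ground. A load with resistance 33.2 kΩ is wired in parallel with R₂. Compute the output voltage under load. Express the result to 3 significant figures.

The load sits in parallel with R₂: R₂‖R_L = (68.0 × 33.2) / (68.0 + 33.2) = 22.31 kΩ.
V_out = 31.2 × 22.31 / (680 + 22.31) = 31.2 × 22.31/702.3 = 0.991 V.
(Unloaded it would have been 2.84 V.)

V_out ≈ 0.991 V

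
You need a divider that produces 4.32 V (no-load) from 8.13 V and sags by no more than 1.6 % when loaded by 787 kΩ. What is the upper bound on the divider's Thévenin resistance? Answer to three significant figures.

R_th ≤ 12.8 kΩ

Loading drop = R_th/(R_th + R_L) ≤ 0.0160, so R_th ≤ R_L · ε/(1−ε) = 787 kΩ × 0.0160/0.9840 = 12.8 kΩ.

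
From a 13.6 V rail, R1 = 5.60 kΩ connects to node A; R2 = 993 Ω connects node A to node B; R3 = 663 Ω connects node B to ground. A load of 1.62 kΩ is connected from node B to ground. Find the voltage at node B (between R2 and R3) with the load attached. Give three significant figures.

At node B, R3 is in parallel with the load: R3‖R_L = 470.5 Ω.
Below node A the resistance is R2 + (R3‖R_L) = 1463 Ω, so V_A = 13.6 × 1463/7063 = 2.818 V.
Then V_B = V_A × (R3‖R_L)/(R2 + R3‖R_L) = 2.818 × 470.5/1463 = 0.906 V.

V ≈ 0.906 V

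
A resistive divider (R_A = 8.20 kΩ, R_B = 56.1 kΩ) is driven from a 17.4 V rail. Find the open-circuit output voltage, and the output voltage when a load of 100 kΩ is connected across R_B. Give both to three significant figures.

Unloaded: 15.2 V; loaded: 14.2 V

Open-circuit: V = 17.4 × 56.1/(8.20 + 56.1) = 15.2 V.
With the load, R_B becomes R_B‖R_L = 35.94 kΩ, so V = 17.4 × 35.94/44.14 = 14.2 V.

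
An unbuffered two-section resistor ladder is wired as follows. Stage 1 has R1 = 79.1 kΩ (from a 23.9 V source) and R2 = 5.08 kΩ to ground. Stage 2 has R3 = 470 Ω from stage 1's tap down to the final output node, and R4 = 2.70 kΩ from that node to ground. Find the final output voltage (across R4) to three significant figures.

V_out ≈ 0.490 V

Stage 2 presents R3+R4 = 3170 Ω as a load on stage 1's tap.
Stage 1's lower leg becomes R2‖(R3+R4) = 1952 Ω, so V_mid = 23.9 × 1952/81050 = 0.5756 V.
Stage 2 is itself unloaded: V_out = V_mid × R4/(R3+R4) = 0.5756 × 2700/3170 = 0.490 V.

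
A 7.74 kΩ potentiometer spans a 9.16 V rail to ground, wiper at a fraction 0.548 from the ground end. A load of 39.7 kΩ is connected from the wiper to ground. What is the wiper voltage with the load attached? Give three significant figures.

The wiper splits the pot into (1−α)R = 3.498 kΩ above and αR = 4.242 kΩ below.
Lower section ‖ load = 3.832 kΩ.
V_wiper = 9.16 × 3.832/(3.498 + 3.832) = 4.79 V.

V ≈ 4.79 V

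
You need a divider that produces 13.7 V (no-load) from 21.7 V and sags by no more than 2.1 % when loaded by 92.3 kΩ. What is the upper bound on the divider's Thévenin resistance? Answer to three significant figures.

Loading drop = R_th/(R_th + R_L) ≤ 0.0210, so R_th ≤ R_L · ε/(1−ε) = 92.3 kΩ × 0.0210/0.9790 = 1.98 kΩ.
(Any R1, R2 with R2/(R1+R2) = 0.631 and R1‖R2 ≤ 1.98 kΩ will meet the spec.)

R_th ≤ 1.98 kΩ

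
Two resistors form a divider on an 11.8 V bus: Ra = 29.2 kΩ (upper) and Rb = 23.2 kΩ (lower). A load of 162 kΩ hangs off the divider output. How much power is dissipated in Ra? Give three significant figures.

P ≈ 1.66 mW

Total resistance from the source is Ra + (Rb‖R_L) = 49.49 kΩ, so I = 11.8/49.49 kΩ = 0.2384 mA.
P = I²·Ra = (0.2384 mA)² × 29.2 kΩ = 1.66 mW.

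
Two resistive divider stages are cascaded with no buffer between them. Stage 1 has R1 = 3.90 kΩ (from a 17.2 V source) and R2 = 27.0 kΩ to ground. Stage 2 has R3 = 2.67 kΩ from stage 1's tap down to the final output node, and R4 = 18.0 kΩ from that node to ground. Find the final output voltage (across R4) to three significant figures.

Stage 2 presents R3+R4 = 20.67 kΩ as a load on stage 1's tap.
Stage 1's lower leg becomes R2‖(R3+R4) = 11.71 kΩ, so V_mid = 17.2 × 11.71/15.61 = 12.90 V.
Stage 2 is itself unloaded: V_out = V_mid × R4/(R3+R4) = 12.90 × 18.0/20.67 = 11.2 V.

V_out ≈ 11.2 V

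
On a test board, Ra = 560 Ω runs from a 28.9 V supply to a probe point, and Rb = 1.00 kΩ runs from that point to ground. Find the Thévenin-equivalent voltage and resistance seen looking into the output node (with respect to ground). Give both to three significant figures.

V_th is the open-circuit tap voltage: 28.9 × 1000/(560 + 1000) = 18.5 V.
With the supply zeroed, Ra and Rb appear in parallel from the tap: R_th = Ra‖Rb = (560 × 1000)/1560 = 359 Ω.

V_th = 18.5 V, R_th = 359 Ω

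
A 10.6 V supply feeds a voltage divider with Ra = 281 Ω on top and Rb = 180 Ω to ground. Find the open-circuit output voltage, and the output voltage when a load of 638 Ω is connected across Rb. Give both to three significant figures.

Open-circuit: V = 10.6 × 180/(281 + 180) = 4.14 V.
With the load, Rb becomes Rb‖R_L = 140.4 Ω, so V = 10.6 × 140.4/421.4 = 3.53 V.

Unloaded: 4.14 V; loaded: 3.53 V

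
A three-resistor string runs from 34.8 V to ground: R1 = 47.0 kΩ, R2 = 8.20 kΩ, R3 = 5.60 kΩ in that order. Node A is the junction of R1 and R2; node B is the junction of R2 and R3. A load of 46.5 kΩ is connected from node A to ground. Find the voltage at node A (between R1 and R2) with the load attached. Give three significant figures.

V ≈ 6.42 V

Below node A the series string R2+R3 = 13.80 kΩ sits in parallel with the 46.5 kΩ load: 10.64 kΩ.
V_A = 34.8 × 10.64/(47.0 + 10.64) = 6.42 V.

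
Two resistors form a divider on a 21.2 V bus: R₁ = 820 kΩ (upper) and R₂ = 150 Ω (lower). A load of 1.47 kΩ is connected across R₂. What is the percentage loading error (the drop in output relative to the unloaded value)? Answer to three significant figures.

The divider's output (Thévenin) resistance is R₁‖R₂ = 150.0 Ω.
Fractional drop under load = R_th/(R_th + R_L) = 150.0 / (150.0 + 1470) = 0.09258.
So the output falls by 9.26 %.

9.26 %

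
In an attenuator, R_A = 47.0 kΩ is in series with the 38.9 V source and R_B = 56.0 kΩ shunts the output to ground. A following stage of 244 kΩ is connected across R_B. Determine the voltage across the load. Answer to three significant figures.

The load sits in parallel with R_B: R_B‖R_L = (56.0 × 244) / (56.0 + 244) = 45.55 kΩ.
V_out = 38.9 × 45.55 / (47.0 + 45.55) = 38.9 × 45.55/92.55 = 19.1 V.
(Unloaded it would have been 21.1 V.)

V_out ≈ 19.1 V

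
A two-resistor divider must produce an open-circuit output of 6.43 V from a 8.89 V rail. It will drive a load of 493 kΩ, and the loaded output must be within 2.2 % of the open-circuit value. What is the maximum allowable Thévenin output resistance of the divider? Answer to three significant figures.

R_th ≤ 11.1 kΩ

Loading drop = R_th/(R_th + R_L) ≤ 0.0220, so R_th ≤ R_L · ε/(1−ε) = 493 kΩ × 0.0220/0.9780 = 11.1 kΩ.
(Any R1, R2 with R2/(R1+R2) = 0.723 and R1‖R2 ≤ 11.1 kΩ will meet the spec.)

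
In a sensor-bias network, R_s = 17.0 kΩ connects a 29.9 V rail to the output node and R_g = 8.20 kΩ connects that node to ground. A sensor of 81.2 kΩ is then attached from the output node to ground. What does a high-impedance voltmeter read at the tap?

The load sits in parallel with R_g: R_g‖R_L = (8.20 × 81.2) / (8.20 + 81.2) = 7.448 kΩ.
V_out = 29.9 × 7.448 / (17.0 + 7.448) = 29.9 × 7.448/24.45 = 9.11 V.

V_out ≈ 9.11 V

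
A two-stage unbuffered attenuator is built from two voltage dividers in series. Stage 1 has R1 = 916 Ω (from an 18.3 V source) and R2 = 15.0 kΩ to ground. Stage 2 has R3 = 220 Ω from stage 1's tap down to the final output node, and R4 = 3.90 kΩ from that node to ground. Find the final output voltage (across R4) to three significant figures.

Stage 2 presents R3+R4 = 4120 Ω as a load on stage 1's tap.
Stage 1's lower leg becomes R2‖(R3+R4) = 3232 Ω, so V_mid = 18.3 × 3232/4148 = 14.26 V.
Stage 2 is itself unloaded: V_out = V_mid × R4/(R3+R4) = 14.26 × 3900/4120 = 13.5 V.

V_out ≈ 13.5 V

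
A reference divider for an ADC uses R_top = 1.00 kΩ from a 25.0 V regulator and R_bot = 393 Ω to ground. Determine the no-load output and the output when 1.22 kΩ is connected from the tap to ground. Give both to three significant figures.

Open-circuit: V = 25.0 × 393/(1000 + 393) = 7.05 V.
With the load, R_bot becomes R_bot‖R_L = 297.2 Ω, so V = 25.0 × 297.2/1297 = 5.73 V.

Unloaded: 7.05 V; loaded: 5.73 V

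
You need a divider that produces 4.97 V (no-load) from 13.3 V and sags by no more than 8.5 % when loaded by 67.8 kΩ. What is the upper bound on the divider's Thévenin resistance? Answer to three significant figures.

Loading drop = R_th/(R_th + R_L) ≤ 0.0850, so R_th ≤ R_L · ε/(1−ε) = 67.8 kΩ × 0.0850/0.9150 = 6.30 kΩ.

R_th ≤ 6.30 kΩ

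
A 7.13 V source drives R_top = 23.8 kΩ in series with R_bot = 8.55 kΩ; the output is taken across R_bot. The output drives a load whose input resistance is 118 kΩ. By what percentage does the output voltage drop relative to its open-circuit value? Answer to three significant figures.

The divider's output (Thévenin) resistance is R_top‖R_bot = 6.290 kΩ.
Fractional drop under load = R_th/(R_th + R_L) = 6.290 / (6.290 + 118) = 0.05061.
So the output falls by 5.06 %.

5.06 %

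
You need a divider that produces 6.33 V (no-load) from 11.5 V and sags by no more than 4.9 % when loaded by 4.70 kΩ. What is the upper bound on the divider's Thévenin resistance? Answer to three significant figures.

Loading drop = R_th/(R_th + R_L) ≤ 0.0490, so R_th ≤ R_L · ε/(1−ε) = 4.70 kΩ × 0.0490/0.9510 = 242 Ω.

R_th ≤ 242 Ω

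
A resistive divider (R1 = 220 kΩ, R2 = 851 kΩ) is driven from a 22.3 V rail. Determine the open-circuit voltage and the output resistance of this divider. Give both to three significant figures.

V_th = 17.7 V, R_th = 175 kΩ

V_th is the open-circuit tap voltage: 22.3 × 851/(220 + 851) = 17.7 V.
With the supply zeroed, R1 and R2 appear in parallel from the tap: R_th = R1‖R2 = (220 × 851)/1071 = 175 kΩ.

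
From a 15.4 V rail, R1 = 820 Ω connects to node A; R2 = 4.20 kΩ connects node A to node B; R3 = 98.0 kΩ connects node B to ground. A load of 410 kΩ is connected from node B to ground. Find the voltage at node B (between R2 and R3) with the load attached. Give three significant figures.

V ≈ 14.5 V

At node B, R3 is in parallel with the load: R3‖R_L = 79090 Ω.
Below node A the resistance is R2 + (R3‖R_L) = 83290 Ω, so V_A = 15.4 × 83290/84110 = 15.25 V.
Then V_B = V_A × (R3‖R_L)/(R2 + R3‖R_L) = 15.25 × 79090/83290 = 14.5 V.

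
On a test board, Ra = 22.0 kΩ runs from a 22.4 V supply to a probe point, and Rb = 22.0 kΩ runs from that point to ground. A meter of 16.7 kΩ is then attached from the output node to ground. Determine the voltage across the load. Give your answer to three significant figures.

V_out ≈ 6.75 V

The load sits in parallel with Rb: Rb‖R_L = (22.0 × 16.7) / (22.0 + 16.7) = 9.494 kΩ.
V_out = 22.4 × 9.494 / (22.0 + 9.494) = 22.4 × 9.494/31.49 = 6.75 V.
(Unloaded it would have been 11.2 V.)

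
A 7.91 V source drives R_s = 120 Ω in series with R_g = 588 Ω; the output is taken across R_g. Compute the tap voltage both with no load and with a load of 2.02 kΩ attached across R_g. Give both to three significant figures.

Open-circuit: V = 7.91 × 588/(120 + 588) = 6.57 V.
With the load, R_g becomes R_g‖R_L = 455.4 Ω, so V = 7.91 × 455.4/575.4 = 6.26 V.

Unloaded: 6.57 V; loaded: 6.26 V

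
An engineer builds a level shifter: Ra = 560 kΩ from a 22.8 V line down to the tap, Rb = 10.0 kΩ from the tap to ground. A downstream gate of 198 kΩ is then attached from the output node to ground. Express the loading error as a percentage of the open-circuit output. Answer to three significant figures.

4.73 %

The divider's output (Thévenin) resistance is Ra‖Rb = 9.825 kΩ.
Fractional drop under load = R_th/(R_th + R_L) = 9.825 / (9.825 + 198) = 0.04727.
So the output falls by 4.73 %.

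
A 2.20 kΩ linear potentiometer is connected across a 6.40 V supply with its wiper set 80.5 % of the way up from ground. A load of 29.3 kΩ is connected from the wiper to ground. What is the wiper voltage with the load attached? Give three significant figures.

V ≈ 5.09 V

The wiper splits the pot into (1−α)R = 429.0 Ω above and αR = 1771 Ω below.
Lower section ‖ load = 1670 Ω.
V_wiper = 6.40 × 1670/(429.0 + 1670) = 5.09 V.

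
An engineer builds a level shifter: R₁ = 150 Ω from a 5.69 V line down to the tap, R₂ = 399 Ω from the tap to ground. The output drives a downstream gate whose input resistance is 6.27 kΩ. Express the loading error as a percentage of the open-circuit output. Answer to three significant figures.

1.71 %

The divider's output (Thévenin) resistance is R₁‖R₂ = 109.0 Ω.
Fractional drop under load = R_th/(R_th + R_L) = 109.0 / (109.0 + 6270) = 0.01709.
So the output falls by 1.71 %.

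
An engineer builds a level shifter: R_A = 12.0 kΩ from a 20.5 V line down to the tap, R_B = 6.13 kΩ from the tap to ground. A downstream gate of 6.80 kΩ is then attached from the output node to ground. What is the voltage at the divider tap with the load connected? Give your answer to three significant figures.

V_out ≈ 4.34 V

The load sits in parallel with R_B: R_B‖R_L = (6.13 × 6.80) / (6.13 + 6.80) = 3.224 kΩ.
V_out = 20.5 × 3.224 / (12.0 + 3.224) = 20.5 × 3.224/15.22 = 4.34 V.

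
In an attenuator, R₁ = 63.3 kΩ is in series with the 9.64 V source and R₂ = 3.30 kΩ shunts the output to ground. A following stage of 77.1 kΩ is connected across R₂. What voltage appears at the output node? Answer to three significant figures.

V_out ≈ 0.459 V

The load sits in parallel with R₂: R₂‖R_L = (3.30 × 77.1) / (3.30 + 77.1) = 3.165 kΩ.
V_out = 9.64 × 3.165 / (63.3 + 3.165) = 9.64 × 3.165/66.46 = 0.459 V.
(Unloaded it would have been 0.478 V.)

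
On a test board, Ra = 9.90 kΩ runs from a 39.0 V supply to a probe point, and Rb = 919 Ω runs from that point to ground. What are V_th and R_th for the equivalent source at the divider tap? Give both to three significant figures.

V_th is the open-circuit tap voltage: 39.0 × 919/(9900 + 919) = 3.31 V.
With the supply zeroed, Ra and Rb appear in parallel from the tap: R_th = Ra‖Rb = (9900 × 919)/10820 = 841 Ω.

V_th = 3.31 V, R_th = 841 Ω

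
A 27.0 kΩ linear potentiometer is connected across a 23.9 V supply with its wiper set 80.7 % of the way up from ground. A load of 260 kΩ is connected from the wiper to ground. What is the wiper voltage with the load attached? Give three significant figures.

The wiper splits the pot into (1−α)R = 5.211 kΩ above and αR = 21.79 kΩ below.
Lower section ‖ load = 20.10 kΩ.
V_wiper = 23.9 × 20.10/(5.211 + 20.10) = 19.0 V.

V ≈ 19.0 V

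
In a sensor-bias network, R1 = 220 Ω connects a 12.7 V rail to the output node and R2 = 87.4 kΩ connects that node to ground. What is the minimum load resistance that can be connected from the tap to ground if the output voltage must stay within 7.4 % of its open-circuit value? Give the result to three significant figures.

Output resistance R_th = R1‖R2 = (220 × 87400)/87620 = 219.4 Ω.
The fractional drop is R_th/(R_th + R_L); requiring this ≤ 0.0740 gives R_L ≥ R_th(1/0.0740 − 1) = 219.4 × 12.51 = 2.75 kΩ.

R_L(min) ≈ 2.75 kΩ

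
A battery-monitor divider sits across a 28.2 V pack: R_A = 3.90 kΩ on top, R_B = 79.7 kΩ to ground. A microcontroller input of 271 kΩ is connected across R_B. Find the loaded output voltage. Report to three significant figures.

The load sits in parallel with R_B: R_B‖R_L = (79.7 × 271) / (79.7 + 271) = 61.59 kΩ.
V_out = 28.2 × 61.59 / (3.90 + 61.59) = 28.2 × 61.59/65.49 = 26.5 V.

V_out ≈ 26.5 V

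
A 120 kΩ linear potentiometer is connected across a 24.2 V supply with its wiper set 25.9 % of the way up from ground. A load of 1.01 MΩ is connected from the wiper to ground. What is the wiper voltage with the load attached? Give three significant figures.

V ≈ 6.13 V

The wiper splits the pot into (1−α)R = 88.92 kΩ above and αR = 31.08 kΩ below.
Lower section ‖ load = 30.15 kΩ.
V_wiper = 24.2 × 30.15/(88.92 + 30.15) = 6.13 V.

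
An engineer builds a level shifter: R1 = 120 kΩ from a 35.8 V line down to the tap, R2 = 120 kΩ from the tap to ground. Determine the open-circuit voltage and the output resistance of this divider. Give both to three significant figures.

V_th = 17.9 V, R_th = 60.0 kΩ

V_th is the open-circuit tap voltage: 35.8 × 120/(120 + 120) = 17.9 V.
With the supply zeroed, R1 and R2 appear in parallel from the tap: R_th = R1‖R2 = (120 × 120)/240.0 = 60.0 kΩ.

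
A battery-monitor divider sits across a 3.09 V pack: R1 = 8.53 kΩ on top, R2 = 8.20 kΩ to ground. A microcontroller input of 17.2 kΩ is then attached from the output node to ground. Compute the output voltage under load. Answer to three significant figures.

The load sits in parallel with R2: R2‖R_L = (8.20 × 17.2) / (8.20 + 17.2) = 5.553 kΩ.
V_out = 3.09 × 5.553 / (8.53 + 5.553) = 3.09 × 5.553/14.08 = 1.22 V.

V_out ≈ 1.22 V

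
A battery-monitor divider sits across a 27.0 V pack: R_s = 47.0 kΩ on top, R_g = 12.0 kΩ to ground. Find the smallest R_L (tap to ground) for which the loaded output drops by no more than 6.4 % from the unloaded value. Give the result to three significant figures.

R_L(min) ≈ 140 kΩ

Output resistance R_th = R_s‖R_g = (47.0 × 12.0)/59.00 = 9.559 kΩ.
The fractional drop is R_th/(R_th + R_L); requiring this ≤ 0.0640 gives R_L ≥ R_th(1/0.0640 − 1) = 9.559 × 14.62 = 140 kΩ.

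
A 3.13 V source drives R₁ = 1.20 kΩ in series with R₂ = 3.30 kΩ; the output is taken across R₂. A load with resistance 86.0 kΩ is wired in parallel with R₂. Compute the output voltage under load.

The load sits in parallel with R₂: R₂‖R_L = (3.30 × 86.0) / (3.30 + 86.0) = 3.178 kΩ.
V_out = 3.13 × 3.178 / (1.20 + 3.178) = 3.13 × 3.178/4.378 = 2.27 V.

V_out ≈ 2.27 V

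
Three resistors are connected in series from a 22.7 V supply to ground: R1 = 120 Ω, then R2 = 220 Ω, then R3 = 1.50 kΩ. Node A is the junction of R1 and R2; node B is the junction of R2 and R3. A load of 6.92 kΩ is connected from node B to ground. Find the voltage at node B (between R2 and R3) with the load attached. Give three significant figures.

At node B, R3 is in parallel with the load: R3‖R_L = 1233 Ω.
Below node A the resistance is R2 + (R3‖R_L) = 1453 Ω, so V_A = 22.7 × 1453/1573 = 20.97 V.
Then V_B = V_A × (R3‖R_L)/(R2 + R3‖R_L) = 20.97 × 1233/1453 = 17.8 V.

V ≈ 17.8 V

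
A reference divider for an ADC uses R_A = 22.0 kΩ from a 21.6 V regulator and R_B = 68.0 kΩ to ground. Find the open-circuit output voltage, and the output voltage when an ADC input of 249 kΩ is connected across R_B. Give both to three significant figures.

Open-circuit: V = 21.6 × 68.0/(22.0 + 68.0) = 16.3 V.
With the load, R_B becomes R_B‖R_L = 53.41 kΩ, so V = 21.6 × 53.41/75.41 = 15.3 V.

Unloaded: 16.3 V; loaded: 15.3 V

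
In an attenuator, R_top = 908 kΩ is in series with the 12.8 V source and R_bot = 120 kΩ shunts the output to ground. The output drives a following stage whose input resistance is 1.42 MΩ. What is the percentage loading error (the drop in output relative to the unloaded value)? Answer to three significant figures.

6.95 %

The divider's output (Thévenin) resistance is R_top‖R_bot = 106.0 kΩ.
Fractional drop under load = R_th/(R_th + R_L) = 106.0 / (106.0 + 1420) = 0.06946.
So the output falls by 6.95 %.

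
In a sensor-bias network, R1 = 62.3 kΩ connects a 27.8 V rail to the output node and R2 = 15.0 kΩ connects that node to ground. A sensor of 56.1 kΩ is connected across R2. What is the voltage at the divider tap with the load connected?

The load sits in parallel with R2: R2‖R_L = (15.0 × 56.1) / (15.0 + 56.1) = 11.84 kΩ.
V_out = 27.8 × 11.84 / (62.3 + 11.84) = 27.8 × 11.84/74.14 = 4.44 V.

V_out ≈ 4.44 V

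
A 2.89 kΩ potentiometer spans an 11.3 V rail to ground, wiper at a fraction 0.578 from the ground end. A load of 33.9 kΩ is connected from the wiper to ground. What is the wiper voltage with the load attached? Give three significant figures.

The wiper splits the pot into (1−α)R = 1.220 kΩ above and αR = 1.670 kΩ below.
Lower section ‖ load = 1.592 kΩ.
V_wiper = 11.3 × 1.592/(1.220 + 1.592) = 6.40 V.

V ≈ 6.40 V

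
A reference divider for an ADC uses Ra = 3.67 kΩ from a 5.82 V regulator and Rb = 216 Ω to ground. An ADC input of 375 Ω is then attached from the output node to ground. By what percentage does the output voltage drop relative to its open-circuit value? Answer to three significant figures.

35.2 %

The divider's output (Thévenin) resistance is Ra‖Rb = 204.0 Ω.
Fractional drop under load = R_th/(R_th + R_L) = 204.0 / (204.0 + 375) = 0.3523.
So the output falls by 35.2 %.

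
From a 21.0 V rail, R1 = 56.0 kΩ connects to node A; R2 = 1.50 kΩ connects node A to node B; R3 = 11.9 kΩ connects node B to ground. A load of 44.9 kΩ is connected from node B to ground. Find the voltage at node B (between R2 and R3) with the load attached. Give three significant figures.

V ≈ 2.95 V

At node B, R3 is in parallel with the load: R3‖R_L = 9.407 kΩ.
Below node A the resistance is R2 + (R3‖R_L) = 10.91 kΩ, so V_A = 21.0 × 10.91/66.91 = 3.423 V.
Then V_B = V_A × (R3‖R_L)/(R2 + R3‖R_L) = 3.423 × 9.407/10.91 = 2.95 V.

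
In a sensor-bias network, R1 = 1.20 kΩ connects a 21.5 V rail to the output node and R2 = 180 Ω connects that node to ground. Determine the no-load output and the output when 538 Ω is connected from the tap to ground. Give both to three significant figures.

Unloaded: 2.80 V; loaded: 2.17 V

Open-circuit: V = 21.5 × 180/(1200 + 180) = 2.80 V.
With the load, R2 becomes R2‖R_L = 134.9 Ω, so V = 21.5 × 134.9/1335 = 2.17 V.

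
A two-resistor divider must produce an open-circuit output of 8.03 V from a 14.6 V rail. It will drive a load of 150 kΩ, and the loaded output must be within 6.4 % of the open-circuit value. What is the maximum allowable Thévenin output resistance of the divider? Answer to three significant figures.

Loading drop = R_th/(R_th + R_L) ≤ 0.0640, so R_th ≤ R_L · ε/(1−ε) = 150 kΩ × 0.0640/0.9360 = 10.3 kΩ.

R_th ≤ 10.3 kΩ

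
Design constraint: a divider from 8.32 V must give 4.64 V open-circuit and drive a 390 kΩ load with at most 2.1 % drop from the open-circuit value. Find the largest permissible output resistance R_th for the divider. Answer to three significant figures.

Loading drop = R_th/(R_th + R_L) ≤ 0.0210, so R_th ≤ R_L · ε/(1−ε) = 390 kΩ × 0.0210/0.9790 = 8.37 kΩ.
(Any R1, R2 with R2/(R1+R2) = 0.558 and R1‖R2 ≤ 8.37 kΩ will meet the spec.)

R_th ≤ 8.37 kΩ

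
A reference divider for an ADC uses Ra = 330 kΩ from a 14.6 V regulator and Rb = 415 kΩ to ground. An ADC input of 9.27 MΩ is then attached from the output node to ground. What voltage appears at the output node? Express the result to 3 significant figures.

V_out ≈ 7.97 V

The load sits in parallel with Rb: Rb‖R_L = (415 × 9270) / (415 + 9270) = 397.2 kΩ.
V_out = 14.6 × 397.2 / (330 + 397.2) = 14.6 × 397.2/727.2 = 7.97 V.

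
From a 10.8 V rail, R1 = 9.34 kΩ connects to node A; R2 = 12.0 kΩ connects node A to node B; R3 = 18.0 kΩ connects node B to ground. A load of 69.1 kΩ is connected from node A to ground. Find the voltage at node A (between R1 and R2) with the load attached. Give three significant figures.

Below node A the series string R2+R3 = 30.00 kΩ sits in parallel with the 69.1 kΩ load: 20.92 kΩ.
V_A = 10.8 × 20.92/(9.34 + 20.92) = 7.47 V.

V ≈ 7.47 V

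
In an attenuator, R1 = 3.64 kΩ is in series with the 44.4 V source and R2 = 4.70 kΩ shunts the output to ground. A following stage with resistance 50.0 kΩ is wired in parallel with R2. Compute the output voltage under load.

V_out ≈ 24.0 V

The load sits in parallel with R2: R2‖R_L = (4.70 × 50.0) / (4.70 + 50.0) = 4.296 kΩ.
V_out = 44.4 × 4.296 / (3.64 + 4.296) = 44.4 × 4.296/7.936 = 24.0 V.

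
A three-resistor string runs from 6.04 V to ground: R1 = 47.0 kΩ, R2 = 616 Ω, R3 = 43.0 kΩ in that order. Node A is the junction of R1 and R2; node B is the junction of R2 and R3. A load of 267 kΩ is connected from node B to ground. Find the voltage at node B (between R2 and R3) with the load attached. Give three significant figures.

At node B, R3 is in parallel with the load: R3‖R_L = 37040 Ω.
Below node A the resistance is R2 + (R3‖R_L) = 37650 Ω, so V_A = 6.04 × 37650/84650 = 2.686 V.
Then V_B = V_A × (R3‖R_L)/(R2 + R3‖R_L) = 2.686 × 37040/37650 = 2.64 V.

V ≈ 2.64 V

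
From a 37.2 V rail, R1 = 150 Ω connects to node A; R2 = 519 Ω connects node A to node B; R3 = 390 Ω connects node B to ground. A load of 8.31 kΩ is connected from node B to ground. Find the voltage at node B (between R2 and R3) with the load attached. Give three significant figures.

At node B, R3 is in parallel with the load: R3‖R_L = 372.5 Ω.
Below node A the resistance is R2 + (R3‖R_L) = 891.5 Ω, so V_A = 37.2 × 891.5/1042 = 31.84 V.
Then V_B = V_A × (R3‖R_L)/(R2 + R3‖R_L) = 31.84 × 372.5/891.5 = 13.3 V.

V ≈ 13.3 V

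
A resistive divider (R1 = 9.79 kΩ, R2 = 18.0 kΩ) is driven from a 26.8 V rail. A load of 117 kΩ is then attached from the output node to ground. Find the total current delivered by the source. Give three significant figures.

R2‖R_L = 15.60 kΩ, so the source sees R1 + R2‖R_L = 25.39 kΩ.
I = 26.8 V / 25.39 kΩ = 1.06 mA.

I ≈ 1.06 mA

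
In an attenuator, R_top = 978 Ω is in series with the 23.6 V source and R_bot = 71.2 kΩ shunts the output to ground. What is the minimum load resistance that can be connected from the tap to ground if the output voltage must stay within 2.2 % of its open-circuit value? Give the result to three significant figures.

R_L(min) ≈ 42.9 kΩ

Output resistance R_th = R_top‖R_bot = (978 × 71200)/72180 = 964.7 Ω.
The fractional drop is R_th/(R_th + R_L); requiring this ≤ 0.0220 gives R_L ≥ R_th(1/0.0220 − 1) = 964.7 × 44.45 = 42.9 kΩ.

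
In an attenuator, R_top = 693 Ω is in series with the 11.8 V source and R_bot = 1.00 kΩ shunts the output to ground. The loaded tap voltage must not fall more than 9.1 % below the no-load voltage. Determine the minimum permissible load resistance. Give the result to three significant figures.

Output resistance R_th = R_top‖R_bot = (693 × 1000)/1693 = 409.3 Ω.
The fractional drop is R_th/(R_th + R_L); requiring this ≤ 0.0910 gives R_L ≥ R_th(1/0.0910 − 1) = 409.3 × 9.989 = 4.09 kΩ.

R_L(min) ≈ 4.09 kΩ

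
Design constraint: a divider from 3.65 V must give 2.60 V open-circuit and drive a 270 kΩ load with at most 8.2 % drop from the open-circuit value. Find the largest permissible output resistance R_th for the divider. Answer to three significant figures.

R_th ≤ 24.1 kΩ

Loading drop = R_th/(R_th + R_L) ≤ 0.0820, so R_th ≤ R_L · ε/(1−ε) = 270 kΩ × 0.0820/0.9180 = 24.1 kΩ.
(Any R1, R2 with R2/(R1+R2) = 0.712 and R1‖R2 ≤ 24.1 kΩ will meet the spec.)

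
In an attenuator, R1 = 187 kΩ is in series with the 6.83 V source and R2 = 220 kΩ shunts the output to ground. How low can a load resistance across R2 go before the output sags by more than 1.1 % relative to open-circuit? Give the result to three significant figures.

Output resistance R_th = R1‖R2 = (187 × 220)/407.0 = 101.1 kΩ.
The fractional drop is R_th/(R_th + R_L); requiring this ≤ 0.0110 gives R_L ≥ R_th(1/0.0110 − 1) = 101.1 × 89.91 = 9.09 MΩ.

R_L(min) ≈ 9.09 MΩ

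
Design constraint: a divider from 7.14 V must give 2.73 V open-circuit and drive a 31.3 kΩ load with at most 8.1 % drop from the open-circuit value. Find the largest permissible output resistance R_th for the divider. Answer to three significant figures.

Loading drop = R_th/(R_th + R_L) ≤ 0.0810, so R_th ≤ R_L · ε/(1−ε) = 31.3 kΩ × 0.0810/0.9190 = 2.76 kΩ.

R_th ≤ 2.76 kΩ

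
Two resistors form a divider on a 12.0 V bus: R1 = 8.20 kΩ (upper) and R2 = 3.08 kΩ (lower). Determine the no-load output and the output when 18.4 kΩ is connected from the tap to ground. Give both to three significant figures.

Unloaded: 3.28 V; loaded: 2.92 V

Open-circuit: V = 12.0 × 3.08/(8.20 + 3.08) = 3.28 V.
With the load, R2 becomes R2‖R_L = 2.638 kΩ, so V = 12.0 × 2.638/10.84 = 2.92 V.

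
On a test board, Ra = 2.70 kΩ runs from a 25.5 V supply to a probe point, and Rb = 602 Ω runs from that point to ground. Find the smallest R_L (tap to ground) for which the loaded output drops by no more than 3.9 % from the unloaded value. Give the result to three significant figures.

Output resistance R_th = Ra‖Rb = (2700 × 602)/3302 = 492.2 Ω.
The fractional drop is R_th/(R_th + R_L); requiring this ≤ 0.0390 gives R_L ≥ R_th(1/0.0390 − 1) = 492.2 × 24.64 = 12.1 kΩ.

R_L(min) ≈ 12.1 kΩ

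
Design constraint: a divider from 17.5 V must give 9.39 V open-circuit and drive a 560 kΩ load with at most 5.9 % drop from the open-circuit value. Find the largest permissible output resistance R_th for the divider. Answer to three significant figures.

Loading drop = R_th/(R_th + R_L) ≤ 0.0590, so R_th ≤ R_L · ε/(1−ε) = 560 kΩ × 0.0590/0.9410 = 35.1 kΩ.
(Any R1, R2 with R2/(R1+R2) = 0.537 and R1‖R2 ≤ 35.1 kΩ will meet the spec.)

R_th ≤ 35.1 kΩ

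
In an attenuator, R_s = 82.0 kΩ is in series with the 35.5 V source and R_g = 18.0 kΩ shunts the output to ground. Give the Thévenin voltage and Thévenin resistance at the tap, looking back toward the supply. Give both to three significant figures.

V_th = 6.39 V, R_th = 14.8 kΩ

V_th is the open-circuit tap voltage: 35.5 × 18.0/(82.0 + 18.0) = 6.39 V.
With the supply zeroed, R_s and R_g appear in parallel from the tap: R_th = R_s‖R_g = (82.0 × 18.0)/100.0 = 14.8 kΩ.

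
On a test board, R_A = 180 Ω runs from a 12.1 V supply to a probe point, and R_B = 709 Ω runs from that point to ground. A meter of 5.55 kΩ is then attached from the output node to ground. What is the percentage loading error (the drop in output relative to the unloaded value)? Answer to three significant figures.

The divider's output (Thévenin) resistance is R_A‖R_B = 143.6 Ω.
Fractional drop under load = R_th/(R_th + R_L) = 143.6 / (143.6 + 5550) = 0.02521.
So the output falls by 2.52 %.

2.52 %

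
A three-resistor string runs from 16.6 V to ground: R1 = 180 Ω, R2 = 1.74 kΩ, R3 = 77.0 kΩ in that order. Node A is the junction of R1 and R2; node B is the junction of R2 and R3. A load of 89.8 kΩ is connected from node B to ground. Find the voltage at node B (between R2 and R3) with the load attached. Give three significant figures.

At node B, R3 is in parallel with the load: R3‖R_L = 41450 Ω.
Below node A the resistance is R2 + (R3‖R_L) = 43190 Ω, so V_A = 16.6 × 43190/43370 = 16.53 V.
Then V_B = V_A × (R3‖R_L)/(R2 + R3‖R_L) = 16.53 × 41450/43190 = 15.9 V.

V ≈ 15.9 V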